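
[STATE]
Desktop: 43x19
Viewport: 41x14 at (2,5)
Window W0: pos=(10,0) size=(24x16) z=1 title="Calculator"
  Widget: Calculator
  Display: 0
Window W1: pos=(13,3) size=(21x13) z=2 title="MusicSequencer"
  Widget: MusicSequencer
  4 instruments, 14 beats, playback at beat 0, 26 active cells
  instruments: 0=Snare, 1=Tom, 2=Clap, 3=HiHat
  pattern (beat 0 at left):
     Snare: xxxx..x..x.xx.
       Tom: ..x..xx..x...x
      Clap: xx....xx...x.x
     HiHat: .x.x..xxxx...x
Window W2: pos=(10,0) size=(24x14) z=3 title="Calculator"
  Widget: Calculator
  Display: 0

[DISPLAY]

        ┃│ 7 │ 8 │ 9 │ ÷ │     ┃         
        ┃├───┼───┼───┼───┤     ┃         
        ┃│ 4 │ 5 │ 6 │ × │     ┃         
        ┃├───┼───┼───┼───┤     ┃         
        ┃│ 1 │ 2 │ 3 │ - │     ┃         
        ┃├───┼───┼───┼───┤     ┃         
        ┃│ 0 │ . │ = │ + │     ┃         
        ┃└───┴───┴───┴───┘     ┃         
        ┗━━━━━━━━━━━━━━━━━━━━━━┛         
        ┃└─┃                   ┃         
        ┗━━┗━━━━━━━━━━━━━━━━━━━┛         
                                         
                                         
                                         


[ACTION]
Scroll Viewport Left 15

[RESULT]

          ┃│ 7 │ 8 │ 9 │ ÷ │     ┃       
          ┃├───┼───┼───┼───┤     ┃       
          ┃│ 4 │ 5 │ 6 │ × │     ┃       
          ┃├───┼───┼───┼───┤     ┃       
          ┃│ 1 │ 2 │ 3 │ - │     ┃       
          ┃├───┼───┼───┼───┤     ┃       
          ┃│ 0 │ . │ = │ + │     ┃       
          ┃└───┴───┴───┴───┘     ┃       
          ┗━━━━━━━━━━━━━━━━━━━━━━┛       
          ┃└─┃                   ┃       
          ┗━━┗━━━━━━━━━━━━━━━━━━━┛       
                                         
                                         
                                         


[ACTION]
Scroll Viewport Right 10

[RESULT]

        ┃│ 7 │ 8 │ 9 │ ÷ │     ┃         
        ┃├───┼───┼───┼───┤     ┃         
        ┃│ 4 │ 5 │ 6 │ × │     ┃         
        ┃├───┼───┼───┼───┤     ┃         
        ┃│ 1 │ 2 │ 3 │ - │     ┃         
        ┃├───┼───┼───┼───┤     ┃         
        ┃│ 0 │ . │ = │ + │     ┃         
        ┃└───┴───┴───┴───┘     ┃         
        ┗━━━━━━━━━━━━━━━━━━━━━━┛         
        ┃└─┃                   ┃         
        ┗━━┗━━━━━━━━━━━━━━━━━━━┛         
                                         
                                         
                                         


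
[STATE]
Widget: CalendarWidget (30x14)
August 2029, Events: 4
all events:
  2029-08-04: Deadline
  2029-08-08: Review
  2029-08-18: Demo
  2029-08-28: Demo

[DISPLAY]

         August 2029          
Mo Tu We Th Fr Sa Su          
       1  2  3  4*  5         
 6  7  8*  9 10 11 12         
13 14 15 16 17 18* 19         
20 21 22 23 24 25 26          
27 28* 29 30 31               
                              
                              
                              
                              
                              
                              
                              


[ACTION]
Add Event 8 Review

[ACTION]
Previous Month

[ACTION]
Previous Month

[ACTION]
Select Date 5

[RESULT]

          June 2029           
Mo Tu We Th Fr Sa Su          
             1  2  3          
 4 [ 5]  6  7  8  9 10        
11 12 13 14 15 16 17          
18 19 20 21 22 23 24          
25 26 27 28 29 30             
                              
                              
                              
                              
                              
                              
                              


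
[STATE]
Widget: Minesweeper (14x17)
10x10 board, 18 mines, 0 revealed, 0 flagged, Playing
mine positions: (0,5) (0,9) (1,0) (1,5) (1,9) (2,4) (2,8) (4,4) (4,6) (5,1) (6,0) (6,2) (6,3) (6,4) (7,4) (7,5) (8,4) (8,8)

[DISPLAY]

■■■■■■■■■■    
■■■■■■■■■■    
■■■■■■■■■■    
■■■■■■■■■■    
■■■■■■■■■■    
■■■■■■■■■■    
■■■■■■■■■■    
■■■■■■■■■■    
■■■■■■■■■■    
■■■■■■■■■■    
              
              
              
              
              
              
              


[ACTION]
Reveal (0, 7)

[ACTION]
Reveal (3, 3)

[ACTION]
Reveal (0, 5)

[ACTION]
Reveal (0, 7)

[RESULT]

■■■■■✹2 2✹    
✹■■■■✹213✹    
■■■■✹■■■✹■    
■■■2■■■■■■    
■■■■✹■✹■■■    
■✹■■■■■■■■    
✹■✹✹✹■■■■■    
■■■■✹✹■■■■    
■■■■✹■■■✹■    
■■■■■■■■■■    
              
              
              
              
              
              
              


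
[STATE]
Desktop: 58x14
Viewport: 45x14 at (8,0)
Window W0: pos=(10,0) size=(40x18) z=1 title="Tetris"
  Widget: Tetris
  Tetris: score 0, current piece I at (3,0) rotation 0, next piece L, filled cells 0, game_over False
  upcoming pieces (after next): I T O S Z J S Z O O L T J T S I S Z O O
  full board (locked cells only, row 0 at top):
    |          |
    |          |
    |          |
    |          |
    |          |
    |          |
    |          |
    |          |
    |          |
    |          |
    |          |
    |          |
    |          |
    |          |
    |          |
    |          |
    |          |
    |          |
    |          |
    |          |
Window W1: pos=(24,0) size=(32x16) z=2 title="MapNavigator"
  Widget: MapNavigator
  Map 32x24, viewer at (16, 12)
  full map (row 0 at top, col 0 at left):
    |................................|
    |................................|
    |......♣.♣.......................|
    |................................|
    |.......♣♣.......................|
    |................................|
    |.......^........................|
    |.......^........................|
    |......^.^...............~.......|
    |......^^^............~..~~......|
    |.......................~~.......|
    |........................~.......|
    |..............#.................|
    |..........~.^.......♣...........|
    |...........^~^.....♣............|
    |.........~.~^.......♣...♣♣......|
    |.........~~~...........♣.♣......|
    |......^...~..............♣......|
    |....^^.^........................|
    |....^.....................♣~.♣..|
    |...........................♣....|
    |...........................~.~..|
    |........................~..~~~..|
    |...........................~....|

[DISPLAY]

  ┏━━━━━━━━━━━━━┏━━━━━━━━━━━━━━━━━━━━━━━━━━━━
  ┃ Tetris      ┃ MapNavigator               
  ┠─────────────┠────────────────────────────
  ┃          │Ne┃......^.....................
  ┃          │  ┃......^.....................
  ┃          │▒▒┃.....^.^...............~....
  ┃          │  ┃.....^^^............~..~~...
  ┃          │  ┃......................~~....
  ┃          │  ┃.......................~....
  ┃          │Sc┃.............#.@............
  ┃          │0 ┃.........~.^.......♣........
  ┃          │  ┃..........^~^.....♣.........
  ┃          │  ┃........~.~^.......♣...♣♣...
  ┃          │  ┃........~~~...........♣.♣...


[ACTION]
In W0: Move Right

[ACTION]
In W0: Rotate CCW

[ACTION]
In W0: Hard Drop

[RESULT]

  ┏━━━━━━━━━━━━━┏━━━━━━━━━━━━━━━━━━━━━━━━━━━━
  ┃ Tetris      ┃ MapNavigator               
  ┠─────────────┠────────────────────────────
  ┃          │Ne┃......^.....................
  ┃          │██┃......^.....................
  ┃          │  ┃.....^.^...............~....
  ┃          │  ┃.....^^^............~..~~...
  ┃          │  ┃......................~~....
  ┃          │  ┃.......................~....
  ┃          │Sc┃.............#.@............
  ┃          │0 ┃.........~.^.......♣........
  ┃          │  ┃..........^~^.....♣.........
  ┃          │  ┃........~.~^.......♣...♣♣...
  ┃    █     │  ┃........~~~...........♣.♣...


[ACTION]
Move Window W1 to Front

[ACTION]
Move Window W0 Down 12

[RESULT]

  ┃          │██┏━━━━━━━━━━━━━━━━━━━━━━━━━━━━
  ┃          │  ┃ MapNavigator               
  ┃          │  ┠────────────────────────────
  ┃          │  ┃......^.....................
  ┃          │  ┃......^.....................
  ┃          │Sc┃.....^.^...............~....
  ┃          │0 ┃.....^^^............~..~~...
  ┃          │  ┃......................~~....
  ┃          │  ┃.......................~....
  ┃    █     │  ┃.............#.@............
  ┃    █     │  ┃.........~.^.......♣........
  ┃    █     │  ┃..........^~^.....♣.........
  ┃    █     │  ┃........~.~^.......♣...♣♣...
  ┗━━━━━━━━━━━━━┃........~~~...........♣.♣...


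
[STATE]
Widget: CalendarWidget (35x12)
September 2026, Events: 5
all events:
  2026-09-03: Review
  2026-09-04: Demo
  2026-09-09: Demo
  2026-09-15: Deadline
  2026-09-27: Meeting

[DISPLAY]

           September 2026          
Mo Tu We Th Fr Sa Su               
    1  2  3*  4*  5  6             
 7  8  9* 10 11 12 13              
14 15* 16 17 18 19 20              
21 22 23 24 25 26 27*              
28 29 30                           
                                   
                                   
                                   
                                   
                                   


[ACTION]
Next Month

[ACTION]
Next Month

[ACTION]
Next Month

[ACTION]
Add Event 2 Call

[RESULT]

           December 2026           
Mo Tu We Th Fr Sa Su               
    1  2*  3  4  5  6              
 7  8  9 10 11 12 13               
14 15 16 17 18 19 20               
21 22 23 24 25 26 27               
28 29 30 31                        
                                   
                                   
                                   
                                   
                                   


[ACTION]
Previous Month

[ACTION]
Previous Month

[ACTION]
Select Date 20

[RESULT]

            October 2026           
Mo Tu We Th Fr Sa Su               
          1  2  3  4               
 5  6  7  8  9 10 11               
12 13 14 15 16 17 18               
19 [20] 21 22 23 24 25             
26 27 28 29 30 31                  
                                   
                                   
                                   
                                   
                                   


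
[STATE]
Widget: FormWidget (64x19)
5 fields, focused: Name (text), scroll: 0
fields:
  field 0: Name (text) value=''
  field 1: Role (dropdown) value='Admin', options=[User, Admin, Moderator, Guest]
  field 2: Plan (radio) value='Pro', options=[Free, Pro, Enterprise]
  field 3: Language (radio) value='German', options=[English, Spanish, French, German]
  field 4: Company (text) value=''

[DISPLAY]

> Name:       [                                                ]
  Role:       [Admin                                          ▼]
  Plan:       ( ) Free  (●) Pro  ( ) Enterprise                 
  Language:   ( ) English  ( ) Spanish  ( ) French  (●) German  
  Company:    [                                                ]
                                                                
                                                                
                                                                
                                                                
                                                                
                                                                
                                                                
                                                                
                                                                
                                                                
                                                                
                                                                
                                                                
                                                                


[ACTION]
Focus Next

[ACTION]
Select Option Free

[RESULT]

  Name:       [                                                ]
> Role:       [Admin                                          ▼]
  Plan:       ( ) Free  (●) Pro  ( ) Enterprise                 
  Language:   ( ) English  ( ) Spanish  ( ) French  (●) German  
  Company:    [                                                ]
                                                                
                                                                
                                                                
                                                                
                                                                
                                                                
                                                                
                                                                
                                                                
                                                                
                                                                
                                                                
                                                                
                                                                


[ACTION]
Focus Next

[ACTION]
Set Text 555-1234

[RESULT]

  Name:       [                                                ]
  Role:       [Admin                                          ▼]
> Plan:       ( ) Free  (●) Pro  ( ) Enterprise                 
  Language:   ( ) English  ( ) Spanish  ( ) French  (●) German  
  Company:    [                                                ]
                                                                
                                                                
                                                                
                                                                
                                                                
                                                                
                                                                
                                                                
                                                                
                                                                
                                                                
                                                                
                                                                
                                                                


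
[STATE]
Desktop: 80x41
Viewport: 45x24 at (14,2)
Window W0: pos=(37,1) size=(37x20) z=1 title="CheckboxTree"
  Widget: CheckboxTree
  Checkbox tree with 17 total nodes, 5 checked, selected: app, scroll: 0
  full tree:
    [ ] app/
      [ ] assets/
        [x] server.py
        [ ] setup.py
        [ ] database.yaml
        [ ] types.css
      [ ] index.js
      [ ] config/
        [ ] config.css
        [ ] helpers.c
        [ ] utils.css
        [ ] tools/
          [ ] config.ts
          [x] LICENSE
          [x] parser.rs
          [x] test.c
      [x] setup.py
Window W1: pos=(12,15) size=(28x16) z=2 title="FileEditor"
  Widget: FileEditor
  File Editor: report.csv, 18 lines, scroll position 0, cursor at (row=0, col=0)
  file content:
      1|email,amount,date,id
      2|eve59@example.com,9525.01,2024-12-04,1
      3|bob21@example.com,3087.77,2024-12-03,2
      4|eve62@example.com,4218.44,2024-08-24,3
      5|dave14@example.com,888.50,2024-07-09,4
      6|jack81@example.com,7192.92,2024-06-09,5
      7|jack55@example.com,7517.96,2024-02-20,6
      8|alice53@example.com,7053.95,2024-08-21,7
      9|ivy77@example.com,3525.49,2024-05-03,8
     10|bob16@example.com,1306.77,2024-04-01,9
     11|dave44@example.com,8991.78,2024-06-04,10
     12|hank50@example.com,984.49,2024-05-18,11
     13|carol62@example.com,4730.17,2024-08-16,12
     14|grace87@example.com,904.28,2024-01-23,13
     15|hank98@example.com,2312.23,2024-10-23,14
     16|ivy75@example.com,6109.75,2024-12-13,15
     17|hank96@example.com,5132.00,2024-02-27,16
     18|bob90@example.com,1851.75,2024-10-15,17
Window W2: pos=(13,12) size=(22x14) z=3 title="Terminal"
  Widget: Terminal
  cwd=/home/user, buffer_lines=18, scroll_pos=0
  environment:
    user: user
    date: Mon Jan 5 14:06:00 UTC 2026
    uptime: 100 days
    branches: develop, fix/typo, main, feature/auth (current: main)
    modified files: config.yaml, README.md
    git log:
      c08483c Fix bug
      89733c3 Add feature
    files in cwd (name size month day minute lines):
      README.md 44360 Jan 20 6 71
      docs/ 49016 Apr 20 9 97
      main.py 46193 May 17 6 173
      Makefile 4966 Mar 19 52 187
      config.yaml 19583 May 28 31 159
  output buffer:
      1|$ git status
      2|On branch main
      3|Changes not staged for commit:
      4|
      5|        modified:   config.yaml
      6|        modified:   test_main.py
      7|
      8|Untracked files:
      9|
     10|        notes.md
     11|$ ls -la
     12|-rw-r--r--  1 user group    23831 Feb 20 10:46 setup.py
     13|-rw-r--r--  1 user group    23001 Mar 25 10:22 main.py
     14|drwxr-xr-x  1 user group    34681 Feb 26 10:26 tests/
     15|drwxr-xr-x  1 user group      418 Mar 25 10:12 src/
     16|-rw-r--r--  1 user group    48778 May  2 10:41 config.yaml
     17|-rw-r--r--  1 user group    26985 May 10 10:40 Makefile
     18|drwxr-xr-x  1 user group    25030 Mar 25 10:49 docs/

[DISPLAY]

                       ┃ CheckboxTree        
                       ┠─────────────────────
                       ┃>[-] app/            
                       ┃   [-] assets/       
                       ┃     [x] server.py   
                       ┃     [ ] setup.py    
                       ┃     [ ] database.yam
                       ┃     [ ] types.css   
                       ┃   [ ] index.js      
                       ┃   [-] config/       
━━━━━━━━━━━━━━━━━━━━┓  ┃     [ ] config.css  
 Terminal           ┃  ┃     [ ] helpers.c   
────────────────────┨  ┃     [ ] utils.css   
$ git status        ┃━━━━┓   [-] tools/      
On branch main      ┃    ┃     [ ] config.ts 
Changes not staged f┃────┨     [x] LICENSE   
                    ┃   ▲┃     [x] parser.rs 
        modified:   ┃.01█┃     [x] test.c    
        modified:   ┃.77░┃━━━━━━━━━━━━━━━━━━━
                    ┃.44░┃                   
Untracked files:    ┃.50░┃                   
                    ┃2.9░┃                   
        notes.md    ┃7.9░┃                   
━━━━━━━━━━━━━━━━━━━━┛53.░┃                   


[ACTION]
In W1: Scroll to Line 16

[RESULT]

                       ┃ CheckboxTree        
                       ┠─────────────────────
                       ┃>[-] app/            
                       ┃   [-] assets/       
                       ┃     [x] server.py   
                       ┃     [ ] setup.py    
                       ┃     [ ] database.yam
                       ┃     [ ] types.css   
                       ┃   [ ] index.js      
                       ┃   [-] config/       
━━━━━━━━━━━━━━━━━━━━┓  ┃     [ ] config.css  
 Terminal           ┃  ┃     [ ] helpers.c   
────────────────────┨  ┃     [ ] utils.css   
$ git status        ┃━━━━┓   [-] tools/      
On branch main      ┃    ┃     [ ] config.ts 
Changes not staged f┃────┨     [x] LICENSE   
                    ┃7.9▲┃     [x] parser.rs 
        modified:   ┃53.░┃     [x] test.c    
        modified:   ┃.49░┃━━━━━━━━━━━━━━━━━━━
                    ┃.77░┃                   
Untracked files:    ┃1.7░┃                   
                    ┃.49░┃                   
        notes.md    ┃30.░┃                   
━━━━━━━━━━━━━━━━━━━━┛4.2░┃                   


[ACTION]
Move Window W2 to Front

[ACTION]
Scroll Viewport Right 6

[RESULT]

                 ┃ CheckboxTree              
                 ┠───────────────────────────
                 ┃>[-] app/                  
                 ┃   [-] assets/             
                 ┃     [x] server.py         
                 ┃     [ ] setup.py          
                 ┃     [ ] database.yaml     
                 ┃     [ ] types.css         
                 ┃   [ ] index.js            
                 ┃   [-] config/             
━━━━━━━━━━━━━━┓  ┃     [ ] config.css        
nal           ┃  ┃     [ ] helpers.c         
──────────────┨  ┃     [ ] utils.css         
status        ┃━━━━┓   [-] tools/            
nch main      ┃    ┃     [ ] config.ts       
s not staged f┃────┨     [x] LICENSE         
              ┃7.9▲┃     [x] parser.rs       
  modified:   ┃53.░┃     [x] test.c          
  modified:   ┃.49░┃━━━━━━━━━━━━━━━━━━━━━━━━━
              ┃.77░┃                         
ked files:    ┃1.7░┃                         
              ┃.49░┃                         
  notes.md    ┃30.░┃                         
━━━━━━━━━━━━━━┛4.2░┃                         


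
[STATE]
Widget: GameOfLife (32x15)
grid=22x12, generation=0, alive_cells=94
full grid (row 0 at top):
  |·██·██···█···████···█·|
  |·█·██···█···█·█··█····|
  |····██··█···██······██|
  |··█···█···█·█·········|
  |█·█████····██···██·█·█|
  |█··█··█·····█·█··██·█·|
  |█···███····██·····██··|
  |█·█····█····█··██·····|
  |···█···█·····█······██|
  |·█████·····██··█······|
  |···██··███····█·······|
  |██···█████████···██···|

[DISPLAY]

Gen: 0                          
·██·██···█···████···█·          
·█·██···█···█·█··█····          
····██··█···██······██          
··█···█···█·█·········          
█·█████····██···██·█·█          
█··█··█·····█·█··██·█·          
█···███····██·····██··          
█·█····█····█··██·····          
···█···█·····█······██          
·█████·····██··█······          
···██··███····█·······          
██···█████████···██···          
                                
                                


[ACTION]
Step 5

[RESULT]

Gen: 5                          
·██·····█····██·······          
·█·█·····█···██·······          
···█····██············          
·███···█··············          
·█·█··██·█···········█          
█··█··██····██·····█·█          
·█·█·······█·███·····█          
·██·········█·██·█···█          
······██···██·····█·█·          
·······██···█·········          
·······██·············          
······················          
                                
                                


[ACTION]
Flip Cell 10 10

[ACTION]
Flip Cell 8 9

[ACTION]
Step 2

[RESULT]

Gen: 7                          
·██··········██·······          
██·██···██···██·······          
██···█·█·██···········          
·█·····█·█············          
······················          
·····█·█····█·······██          
···██··█···██·███····█          
███·······█·█··██···██          
··········█·█·········          
······█··██·█·········          
········██············          
········█·············          
                                
                                


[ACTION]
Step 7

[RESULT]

Gen: 14                         
····██·····██·········          
····████·█··█·········          
············█·········          
·······█···█··········          
·········█·██··██·····          
·█········██·█·██·····          
·█·········█·█·█······          
···········█···█······          
·······███···███······          
······█·███·█·········          
······█····█··········          
·······████···········          
                                
                                


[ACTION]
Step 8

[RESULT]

Gen: 22                         
·····██···············          
····█··█·██···········          
·····█·█·██···········          
······██·······██·····          
·········██···········          
·········██···········          
······················          
·····███·███··········          
····█████·██···███····          
···██··██·█···········          
····█··█··············          
·····██···············          
                                
                                


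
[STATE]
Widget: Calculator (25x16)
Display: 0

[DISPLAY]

                        0
┌───┬───┬───┬───┐        
│ 7 │ 8 │ 9 │ ÷ │        
├───┼───┼───┼───┤        
│ 4 │ 5 │ 6 │ × │        
├───┼───┼───┼───┤        
│ 1 │ 2 │ 3 │ - │        
├───┼───┼───┼───┤        
│ 0 │ . │ = │ + │        
├───┼───┼───┼───┤        
│ C │ MC│ MR│ M+│        
└───┴───┴───┴───┘        
                         
                         
                         
                         


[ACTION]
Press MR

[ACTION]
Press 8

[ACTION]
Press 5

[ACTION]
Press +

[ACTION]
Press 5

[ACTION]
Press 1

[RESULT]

                       51
┌───┬───┬───┬───┐        
│ 7 │ 8 │ 9 │ ÷ │        
├───┼───┼───┼───┤        
│ 4 │ 5 │ 6 │ × │        
├───┼───┼───┼───┤        
│ 1 │ 2 │ 3 │ - │        
├───┼───┼───┼───┤        
│ 0 │ . │ = │ + │        
├───┼───┼───┼───┤        
│ C │ MC│ MR│ M+│        
└───┴───┴───┴───┘        
                         
                         
                         
                         


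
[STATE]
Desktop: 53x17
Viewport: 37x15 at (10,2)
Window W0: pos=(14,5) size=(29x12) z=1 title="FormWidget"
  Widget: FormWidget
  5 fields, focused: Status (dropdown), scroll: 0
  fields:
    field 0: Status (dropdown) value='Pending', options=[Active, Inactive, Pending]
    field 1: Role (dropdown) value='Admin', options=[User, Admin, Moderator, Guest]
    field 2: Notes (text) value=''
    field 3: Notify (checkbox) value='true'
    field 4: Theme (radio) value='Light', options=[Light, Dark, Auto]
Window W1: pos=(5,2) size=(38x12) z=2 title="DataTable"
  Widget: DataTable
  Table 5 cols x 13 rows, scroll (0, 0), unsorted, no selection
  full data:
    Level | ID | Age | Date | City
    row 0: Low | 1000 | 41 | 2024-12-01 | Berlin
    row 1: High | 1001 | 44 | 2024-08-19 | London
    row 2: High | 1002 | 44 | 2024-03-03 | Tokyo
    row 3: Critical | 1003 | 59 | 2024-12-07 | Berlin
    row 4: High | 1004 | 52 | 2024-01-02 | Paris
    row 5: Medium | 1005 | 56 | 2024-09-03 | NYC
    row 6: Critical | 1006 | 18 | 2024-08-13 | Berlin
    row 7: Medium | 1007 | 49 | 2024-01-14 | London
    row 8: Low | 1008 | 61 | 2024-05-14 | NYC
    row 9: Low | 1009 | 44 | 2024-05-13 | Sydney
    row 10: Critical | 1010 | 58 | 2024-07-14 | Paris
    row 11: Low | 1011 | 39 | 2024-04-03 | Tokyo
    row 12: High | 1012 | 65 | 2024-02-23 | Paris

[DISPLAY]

━━━━━━━━━━━━━━━━━━━━━━━━━━━━━━━━┓    
aTable                          ┃    
────────────────────────────────┨    
l   │ID  │Age│Date      │City   ┃    
────┼────┼───┼──────────┼────── ┃    
    │1000│41 │2024-12-01│Berlin ┃    
    │1001│44 │2024-08-19│London ┃    
    │1002│44 │2024-03-03│Tokyo  ┃    
ical│1003│59 │2024-12-07│Berlin ┃    
    │1004│52 │2024-01-02│Paris  ┃    
um  │1005│56 │2024-09-03│NYC    ┃    
━━━━━━━━━━━━━━━━━━━━━━━━━━━━━━━━┛    
    ┃                           ┃    
    ┃                           ┃    
    ┗━━━━━━━━━━━━━━━━━━━━━━━━━━━┛    


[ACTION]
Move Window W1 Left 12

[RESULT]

━━━━━━━━━━━━━━━━━━━━━━━━━━━┓         
e                          ┃         
───────────────────────────┨         
ID  │Age│Date      │City   ┃━━━━┓    
────┼───┼──────────┼────── ┃    ┃    
1000│41 │2024-12-01│Berlin ┃────┨    
1001│44 │2024-08-19│London ┃  ▼]┃    
1002│44 │2024-03-03│Tokyo  ┃  ▼]┃    
1003│59 │2024-12-07│Berlin ┃   ]┃    
1004│52 │2024-01-02│Paris  ┃    ┃    
1005│56 │2024-09-03│NYC    ┃  ( ┃    
━━━━━━━━━━━━━━━━━━━━━━━━━━━┛    ┃    
    ┃                           ┃    
    ┃                           ┃    
    ┗━━━━━━━━━━━━━━━━━━━━━━━━━━━┛    


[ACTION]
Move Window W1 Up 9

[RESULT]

───────────────────────────┨         
ID  │Age│Date      │City   ┃         
────┼───┼──────────┼────── ┃         
1000│41 │2024-12-01│Berlin ┃━━━━┓    
1001│44 │2024-08-19│London ┃    ┃    
1002│44 │2024-03-03│Tokyo  ┃────┨    
1003│59 │2024-12-07│Berlin ┃  ▼]┃    
1004│52 │2024-01-02│Paris  ┃  ▼]┃    
1005│56 │2024-09-03│NYC    ┃   ]┃    
━━━━━━━━━━━━━━━━━━━━━━━━━━━┛    ┃    
    ┃  Theme:      (●) Light  ( ┃    
    ┃                           ┃    
    ┃                           ┃    
    ┃                           ┃    
    ┗━━━━━━━━━━━━━━━━━━━━━━━━━━━┛    


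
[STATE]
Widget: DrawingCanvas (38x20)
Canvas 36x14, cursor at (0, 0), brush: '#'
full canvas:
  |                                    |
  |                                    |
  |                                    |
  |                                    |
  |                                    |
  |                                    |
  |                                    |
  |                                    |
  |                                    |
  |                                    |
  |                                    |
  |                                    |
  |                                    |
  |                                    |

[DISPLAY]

+                                     
                                      
                                      
                                      
                                      
                                      
                                      
                                      
                                      
                                      
                                      
                                      
                                      
                                      
                                      
                                      
                                      
                                      
                                      
                                      


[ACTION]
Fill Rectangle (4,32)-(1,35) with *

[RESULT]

+                                     
                                ****  
                                ****  
                                ****  
                                ****  
                                      
                                      
                                      
                                      
                                      
                                      
                                      
                                      
                                      
                                      
                                      
                                      
                                      
                                      
                                      


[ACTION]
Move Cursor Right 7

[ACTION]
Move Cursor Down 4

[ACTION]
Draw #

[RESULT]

                                      
                                ****  
                                ****  
                                ****  
       #                        ****  
                                      
                                      
                                      
                                      
                                      
                                      
                                      
                                      
                                      
                                      
                                      
                                      
                                      
                                      
                                      


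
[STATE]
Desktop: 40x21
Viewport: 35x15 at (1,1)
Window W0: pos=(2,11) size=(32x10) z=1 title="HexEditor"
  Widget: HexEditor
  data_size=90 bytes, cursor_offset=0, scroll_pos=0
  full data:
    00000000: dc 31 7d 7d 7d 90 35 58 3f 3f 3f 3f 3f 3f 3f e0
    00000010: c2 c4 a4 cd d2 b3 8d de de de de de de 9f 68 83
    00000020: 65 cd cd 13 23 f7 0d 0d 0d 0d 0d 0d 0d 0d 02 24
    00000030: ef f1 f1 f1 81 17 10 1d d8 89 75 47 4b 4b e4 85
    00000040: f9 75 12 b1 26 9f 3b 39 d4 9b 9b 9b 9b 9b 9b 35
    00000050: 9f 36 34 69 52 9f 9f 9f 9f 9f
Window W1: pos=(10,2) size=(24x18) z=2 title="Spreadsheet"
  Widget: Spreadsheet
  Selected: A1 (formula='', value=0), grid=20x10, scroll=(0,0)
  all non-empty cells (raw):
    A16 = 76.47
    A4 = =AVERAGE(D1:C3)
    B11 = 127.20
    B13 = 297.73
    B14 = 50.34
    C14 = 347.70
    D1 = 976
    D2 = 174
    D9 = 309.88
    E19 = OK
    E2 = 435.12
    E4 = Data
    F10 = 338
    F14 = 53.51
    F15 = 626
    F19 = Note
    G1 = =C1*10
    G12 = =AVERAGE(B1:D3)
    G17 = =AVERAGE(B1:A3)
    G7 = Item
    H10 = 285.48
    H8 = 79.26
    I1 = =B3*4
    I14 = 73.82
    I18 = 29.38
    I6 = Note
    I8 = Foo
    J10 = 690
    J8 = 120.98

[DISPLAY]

                                   
         ┏━━━━━━━━━━━━━━━━━━━━━━┓  
         ┃ Spreadsheet          ┃  
         ┠──────────────────────┨  
         ┃A1:                   ┃  
         ┃       A       B      ┃  
         ┃----------------------┃  
         ┃  1      [0]       0  ┃  
         ┃  2        0       0  ┃  
         ┃  3        0       0  ┃  
 ┏━━━━━━━┃  4   191.67       0  ┃  
 ┃ HexEdi┃  5        0       0  ┃  
 ┠───────┃  6        0       0  ┃  
 ┃0000000┃  7        0       0  ┃  
 ┃0000001┃  8        0       0  ┃  


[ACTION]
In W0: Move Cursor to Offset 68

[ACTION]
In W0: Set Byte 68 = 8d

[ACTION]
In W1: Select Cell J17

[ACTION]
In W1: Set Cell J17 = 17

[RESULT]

                                   
         ┏━━━━━━━━━━━━━━━━━━━━━━┓  
         ┃ Spreadsheet          ┃  
         ┠──────────────────────┨  
         ┃J17: 17               ┃  
         ┃       A       B      ┃  
         ┃----------------------┃  
         ┃  1        0       0  ┃  
         ┃  2        0       0  ┃  
         ┃  3        0       0  ┃  
 ┏━━━━━━━┃  4   191.67       0  ┃  
 ┃ HexEdi┃  5        0       0  ┃  
 ┠───────┃  6        0       0  ┃  
 ┃0000000┃  7        0       0  ┃  
 ┃0000001┃  8        0       0  ┃  


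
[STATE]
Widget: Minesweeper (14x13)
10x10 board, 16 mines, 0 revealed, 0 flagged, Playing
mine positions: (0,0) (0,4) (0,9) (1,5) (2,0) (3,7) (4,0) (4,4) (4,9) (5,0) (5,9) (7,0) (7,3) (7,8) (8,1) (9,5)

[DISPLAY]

■■■■■■■■■■    
■■■■■■■■■■    
■■■■■■■■■■    
■■■■■■■■■■    
■■■■■■■■■■    
■■■■■■■■■■    
■■■■■■■■■■    
■■■■■■■■■■    
■■■■■■■■■■    
■■■■■■■■■■    
              
              
              


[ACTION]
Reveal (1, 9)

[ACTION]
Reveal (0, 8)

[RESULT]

■■■■■■■■1■    
■■■■■■■■■1    
■■■■■■■■■■    
■■■■■■■■■■    
■■■■■■■■■■    
■■■■■■■■■■    
■■■■■■■■■■    
■■■■■■■■■■    
■■■■■■■■■■    
■■■■■■■■■■    
              
              
              


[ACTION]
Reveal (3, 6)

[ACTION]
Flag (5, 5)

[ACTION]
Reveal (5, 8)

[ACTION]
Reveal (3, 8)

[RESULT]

■■■■■■■■1■    
■■■■■■■■■1    
■■■■■■■■■■    
■■■■■■1■2■    
■■■■■■■■■■    
■■■■■⚑■■2■    
■■■■■■■■■■    
■■■■■■■■■■    
■■■■■■■■■■    
■■■■■■■■■■    
              
              
              
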